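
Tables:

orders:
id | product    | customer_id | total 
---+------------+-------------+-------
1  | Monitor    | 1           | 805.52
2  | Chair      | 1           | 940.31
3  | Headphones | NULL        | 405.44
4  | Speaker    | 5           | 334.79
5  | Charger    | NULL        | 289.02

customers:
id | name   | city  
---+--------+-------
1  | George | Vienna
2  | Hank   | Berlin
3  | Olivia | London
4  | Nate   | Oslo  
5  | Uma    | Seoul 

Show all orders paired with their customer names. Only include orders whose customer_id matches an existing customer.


INNER JOIN keeps only orders rows whose customer_id matches an id in customers. Walk through each order:
  - order 1 (Monitor): customer_id=1 -> matches George
  - order 2 (Chair): customer_id=1 -> matches George
  - order 3 (Headphones): customer_id=NULL, no match -> dropped
  - order 4 (Speaker): customer_id=5 -> matches Uma
  - order 5 (Charger): customer_id=NULL, no match -> dropped
So 2 of 5 rows are dropped.

SQL:
SELECT a.product, b.name AS customer
FROM orders a
INNER JOIN customers b ON a.customer_id = b.id

Result:
product | customer
--------+---------
Monitor | George  
Chair   | George  
Speaker | Uma     


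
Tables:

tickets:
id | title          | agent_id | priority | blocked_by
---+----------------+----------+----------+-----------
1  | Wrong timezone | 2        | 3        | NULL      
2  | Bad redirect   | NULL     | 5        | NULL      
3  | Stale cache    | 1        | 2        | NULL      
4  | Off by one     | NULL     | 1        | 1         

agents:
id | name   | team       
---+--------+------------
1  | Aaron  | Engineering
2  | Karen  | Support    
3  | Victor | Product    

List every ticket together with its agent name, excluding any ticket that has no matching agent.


INNER JOIN keeps only tickets rows whose agent_id matches an id in agents. Walk through each ticket:
  - ticket 1 (Wrong timezone): agent_id=2 -> matches Karen
  - ticket 2 (Bad redirect): agent_id=NULL, no match -> dropped
  - ticket 3 (Stale cache): agent_id=1 -> matches Aaron
  - ticket 4 (Off by one): agent_id=NULL, no match -> dropped
So 2 of 4 rows are dropped.

SQL:
SELECT a.title, b.name AS agent
FROM tickets a
INNER JOIN agents b ON a.agent_id = b.id

Result:
title          | agent
---------------+------
Wrong timezone | Karen
Stale cache    | Aaron


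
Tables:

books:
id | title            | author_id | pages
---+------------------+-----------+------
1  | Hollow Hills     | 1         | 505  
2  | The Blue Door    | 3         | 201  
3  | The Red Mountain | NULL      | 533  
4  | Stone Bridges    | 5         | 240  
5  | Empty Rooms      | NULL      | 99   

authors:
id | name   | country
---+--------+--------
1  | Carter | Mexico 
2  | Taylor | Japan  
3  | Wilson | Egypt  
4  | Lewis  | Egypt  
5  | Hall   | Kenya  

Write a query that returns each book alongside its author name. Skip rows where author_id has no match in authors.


INNER JOIN keeps only books rows whose author_id matches an id in authors. Walk through each book:
  - book 1 (Hollow Hills): author_id=1 -> matches Carter
  - book 2 (The Blue Door): author_id=3 -> matches Wilson
  - book 3 (The Red Mountain): author_id=NULL, no match -> dropped
  - book 4 (Stone Bridges): author_id=5 -> matches Hall
  - book 5 (Empty Rooms): author_id=NULL, no match -> dropped
So 2 of 5 rows are dropped.

SQL:
SELECT a.title, b.name AS author
FROM books a
INNER JOIN authors b ON a.author_id = b.id

Result:
title         | author
--------------+-------
Hollow Hills  | Carter
The Blue Door | Wilson
Stone Bridges | Hall  


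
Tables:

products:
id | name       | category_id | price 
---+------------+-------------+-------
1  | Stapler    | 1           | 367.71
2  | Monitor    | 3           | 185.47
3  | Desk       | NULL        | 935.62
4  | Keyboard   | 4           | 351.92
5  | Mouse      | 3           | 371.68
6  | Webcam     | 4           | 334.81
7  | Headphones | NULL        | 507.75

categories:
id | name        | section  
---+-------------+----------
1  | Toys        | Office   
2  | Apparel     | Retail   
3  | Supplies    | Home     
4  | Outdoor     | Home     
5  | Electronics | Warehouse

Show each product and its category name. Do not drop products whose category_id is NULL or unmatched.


LEFT JOIN keeps every row from products (the left table); where category_id has no match in categories, the category columns become NULL. Walk through each product:
  - product 1 (Stapler): category_id=1 -> matches Toys
  - product 2 (Monitor): category_id=3 -> matches Supplies
  - product 3 (Desk): category_id=NULL, no match -> kept with NULL
  - product 4 (Keyboard): category_id=4 -> matches Outdoor
  - product 5 (Mouse): category_id=3 -> matches Supplies
  - product 6 (Webcam): category_id=4 -> matches Outdoor
  - product 7 (Headphones): category_id=NULL, no match -> kept with NULL
All 7 rows appear; 2 have NULL category.

SQL:
SELECT a.name, b.name AS category
FROM products a
LEFT JOIN categories b ON a.category_id = b.id

Result:
name       | category
-----------+---------
Stapler    | Toys    
Monitor    | Supplies
Desk       | NULL    
Keyboard   | Outdoor 
Mouse      | Supplies
Webcam     | Outdoor 
Headphones | NULL    


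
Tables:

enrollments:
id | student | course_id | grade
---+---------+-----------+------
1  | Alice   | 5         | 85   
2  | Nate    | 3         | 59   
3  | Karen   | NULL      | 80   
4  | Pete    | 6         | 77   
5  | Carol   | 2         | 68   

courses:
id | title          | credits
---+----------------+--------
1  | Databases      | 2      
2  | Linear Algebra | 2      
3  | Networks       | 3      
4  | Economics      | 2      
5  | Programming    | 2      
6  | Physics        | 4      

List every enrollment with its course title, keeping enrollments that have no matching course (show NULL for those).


LEFT JOIN keeps every row from enrollments (the left table); where course_id has no match in courses, the course columns become NULL. Walk through each enrollment:
  - enrollment 1 (Alice): course_id=5 -> matches Programming
  - enrollment 2 (Nate): course_id=3 -> matches Networks
  - enrollment 3 (Karen): course_id=NULL, no match -> kept with NULL
  - enrollment 4 (Pete): course_id=6 -> matches Physics
  - enrollment 5 (Carol): course_id=2 -> matches Linear Algebra
All 5 rows appear; 1 has NULL course.

SQL:
SELECT a.student, b.title AS course
FROM enrollments a
LEFT JOIN courses b ON a.course_id = b.id

Result:
student | course        
--------+---------------
Alice   | Programming   
Nate    | Networks      
Karen   | NULL          
Pete    | Physics       
Carol   | Linear Algebra


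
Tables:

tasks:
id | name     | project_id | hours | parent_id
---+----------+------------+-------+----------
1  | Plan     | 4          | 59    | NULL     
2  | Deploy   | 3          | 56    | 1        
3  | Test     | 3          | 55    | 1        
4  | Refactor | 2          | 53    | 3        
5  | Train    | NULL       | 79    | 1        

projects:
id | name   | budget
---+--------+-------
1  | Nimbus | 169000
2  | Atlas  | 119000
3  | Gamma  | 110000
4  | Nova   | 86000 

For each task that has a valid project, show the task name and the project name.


INNER JOIN keeps only tasks rows whose project_id matches an id in projects. Walk through each task:
  - task 1 (Plan): project_id=4 -> matches Nova
  - task 2 (Deploy): project_id=3 -> matches Gamma
  - task 3 (Test): project_id=3 -> matches Gamma
  - task 4 (Refactor): project_id=2 -> matches Atlas
  - task 5 (Train): project_id=NULL, no match -> dropped
So 1 of 5 rows is dropped.

SQL:
SELECT a.name, b.name AS project
FROM tasks a
INNER JOIN projects b ON a.project_id = b.id

Result:
name     | project
---------+--------
Plan     | Nova   
Deploy   | Gamma  
Test     | Gamma  
Refactor | Atlas  


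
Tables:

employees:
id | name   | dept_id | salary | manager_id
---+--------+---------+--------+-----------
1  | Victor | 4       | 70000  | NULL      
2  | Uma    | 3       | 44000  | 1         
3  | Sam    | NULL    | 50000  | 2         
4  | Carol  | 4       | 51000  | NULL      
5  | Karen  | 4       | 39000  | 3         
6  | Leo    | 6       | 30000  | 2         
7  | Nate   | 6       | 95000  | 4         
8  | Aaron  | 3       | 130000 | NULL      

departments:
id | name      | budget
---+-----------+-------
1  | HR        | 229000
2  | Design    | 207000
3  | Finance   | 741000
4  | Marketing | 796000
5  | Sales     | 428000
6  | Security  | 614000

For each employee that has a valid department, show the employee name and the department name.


INNER JOIN keeps only employees rows whose dept_id matches an id in departments. Walk through each employee:
  - employee 1 (Victor): dept_id=4 -> matches Marketing
  - employee 2 (Uma): dept_id=3 -> matches Finance
  - employee 3 (Sam): dept_id=NULL, no match -> dropped
  - employee 4 (Carol): dept_id=4 -> matches Marketing
  - employee 5 (Karen): dept_id=4 -> matches Marketing
  - employee 6 (Leo): dept_id=6 -> matches Security
  - employee 7 (Nate): dept_id=6 -> matches Security
  - employee 8 (Aaron): dept_id=3 -> matches Finance
So 1 of 8 rows is dropped.

SQL:
SELECT a.name, b.name AS department
FROM employees a
INNER JOIN departments b ON a.dept_id = b.id

Result:
name   | department
-------+-----------
Victor | Marketing 
Uma    | Finance   
Carol  | Marketing 
Karen  | Marketing 
Leo    | Security  
Nate   | Security  
Aaron  | Finance   


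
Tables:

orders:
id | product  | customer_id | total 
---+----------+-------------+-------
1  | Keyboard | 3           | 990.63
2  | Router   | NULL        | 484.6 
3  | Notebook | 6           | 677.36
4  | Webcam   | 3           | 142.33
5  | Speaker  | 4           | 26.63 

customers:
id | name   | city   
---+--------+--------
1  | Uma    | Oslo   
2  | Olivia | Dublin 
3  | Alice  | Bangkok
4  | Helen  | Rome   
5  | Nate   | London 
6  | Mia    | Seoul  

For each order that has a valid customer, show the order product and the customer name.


INNER JOIN keeps only orders rows whose customer_id matches an id in customers. Walk through each order:
  - order 1 (Keyboard): customer_id=3 -> matches Alice
  - order 2 (Router): customer_id=NULL, no match -> dropped
  - order 3 (Notebook): customer_id=6 -> matches Mia
  - order 4 (Webcam): customer_id=3 -> matches Alice
  - order 5 (Speaker): customer_id=4 -> matches Helen
So 1 of 5 rows is dropped.

SQL:
SELECT a.product, b.name AS customer
FROM orders a
INNER JOIN customers b ON a.customer_id = b.id

Result:
product  | customer
---------+---------
Keyboard | Alice   
Notebook | Mia     
Webcam   | Alice   
Speaker  | Helen   


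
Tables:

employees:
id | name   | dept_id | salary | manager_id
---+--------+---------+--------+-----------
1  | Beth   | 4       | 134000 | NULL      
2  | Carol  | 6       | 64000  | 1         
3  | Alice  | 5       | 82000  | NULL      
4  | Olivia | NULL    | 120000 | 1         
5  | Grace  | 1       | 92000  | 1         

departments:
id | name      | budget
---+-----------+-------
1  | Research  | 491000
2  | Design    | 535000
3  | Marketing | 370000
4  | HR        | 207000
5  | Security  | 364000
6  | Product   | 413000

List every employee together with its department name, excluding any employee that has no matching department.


INNER JOIN keeps only employees rows whose dept_id matches an id in departments. Walk through each employee:
  - employee 1 (Beth): dept_id=4 -> matches HR
  - employee 2 (Carol): dept_id=6 -> matches Product
  - employee 3 (Alice): dept_id=5 -> matches Security
  - employee 4 (Olivia): dept_id=NULL, no match -> dropped
  - employee 5 (Grace): dept_id=1 -> matches Research
So 1 of 5 rows is dropped.

SQL:
SELECT a.name, b.name AS department
FROM employees a
INNER JOIN departments b ON a.dept_id = b.id

Result:
name  | department
------+-----------
Beth  | HR        
Carol | Product   
Alice | Security  
Grace | Research  


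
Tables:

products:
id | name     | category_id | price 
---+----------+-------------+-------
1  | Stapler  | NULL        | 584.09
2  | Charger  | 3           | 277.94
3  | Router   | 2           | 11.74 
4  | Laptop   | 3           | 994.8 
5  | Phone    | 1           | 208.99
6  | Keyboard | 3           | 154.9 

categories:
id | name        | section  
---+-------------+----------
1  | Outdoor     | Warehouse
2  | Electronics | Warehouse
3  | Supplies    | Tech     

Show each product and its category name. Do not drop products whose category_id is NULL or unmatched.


LEFT JOIN keeps every row from products (the left table); where category_id has no match in categories, the category columns become NULL. Walk through each product:
  - product 1 (Stapler): category_id=NULL, no match -> kept with NULL
  - product 2 (Charger): category_id=3 -> matches Supplies
  - product 3 (Router): category_id=2 -> matches Electronics
  - product 4 (Laptop): category_id=3 -> matches Supplies
  - product 5 (Phone): category_id=1 -> matches Outdoor
  - product 6 (Keyboard): category_id=3 -> matches Supplies
All 6 rows appear; 1 has NULL category.

SQL:
SELECT a.name, b.name AS category
FROM products a
LEFT JOIN categories b ON a.category_id = b.id

Result:
name     | category   
---------+------------
Stapler  | NULL       
Charger  | Supplies   
Router   | Electronics
Laptop   | Supplies   
Phone    | Outdoor    
Keyboard | Supplies   


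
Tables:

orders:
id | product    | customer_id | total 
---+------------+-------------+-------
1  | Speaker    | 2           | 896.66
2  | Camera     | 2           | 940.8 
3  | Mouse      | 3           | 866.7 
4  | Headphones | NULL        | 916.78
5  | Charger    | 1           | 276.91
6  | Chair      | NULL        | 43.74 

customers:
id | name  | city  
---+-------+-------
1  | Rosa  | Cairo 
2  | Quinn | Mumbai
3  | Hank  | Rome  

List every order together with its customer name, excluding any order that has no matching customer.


INNER JOIN keeps only orders rows whose customer_id matches an id in customers. Walk through each order:
  - order 1 (Speaker): customer_id=2 -> matches Quinn
  - order 2 (Camera): customer_id=2 -> matches Quinn
  - order 3 (Mouse): customer_id=3 -> matches Hank
  - order 4 (Headphones): customer_id=NULL, no match -> dropped
  - order 5 (Charger): customer_id=1 -> matches Rosa
  - order 6 (Chair): customer_id=NULL, no match -> dropped
So 2 of 6 rows are dropped.

SQL:
SELECT a.product, b.name AS customer
FROM orders a
INNER JOIN customers b ON a.customer_id = b.id

Result:
product | customer
--------+---------
Speaker | Quinn   
Camera  | Quinn   
Mouse   | Hank    
Charger | Rosa    


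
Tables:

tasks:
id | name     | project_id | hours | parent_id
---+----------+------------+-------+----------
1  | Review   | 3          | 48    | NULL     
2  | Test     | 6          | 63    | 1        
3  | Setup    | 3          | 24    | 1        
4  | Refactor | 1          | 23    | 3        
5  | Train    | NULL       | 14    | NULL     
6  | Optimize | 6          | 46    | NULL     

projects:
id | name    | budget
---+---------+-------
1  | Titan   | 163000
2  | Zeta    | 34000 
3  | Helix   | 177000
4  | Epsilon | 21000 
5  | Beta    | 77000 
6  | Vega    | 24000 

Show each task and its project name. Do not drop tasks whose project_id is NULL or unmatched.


LEFT JOIN keeps every row from tasks (the left table); where project_id has no match in projects, the project columns become NULL. Walk through each task:
  - task 1 (Review): project_id=3 -> matches Helix
  - task 2 (Test): project_id=6 -> matches Vega
  - task 3 (Setup): project_id=3 -> matches Helix
  - task 4 (Refactor): project_id=1 -> matches Titan
  - task 5 (Train): project_id=NULL, no match -> kept with NULL
  - task 6 (Optimize): project_id=6 -> matches Vega
All 6 rows appear; 1 has NULL project.

SQL:
SELECT a.name, b.name AS project
FROM tasks a
LEFT JOIN projects b ON a.project_id = b.id

Result:
name     | project
---------+--------
Review   | Helix  
Test     | Vega   
Setup    | Helix  
Refactor | Titan  
Train    | NULL   
Optimize | Vega   


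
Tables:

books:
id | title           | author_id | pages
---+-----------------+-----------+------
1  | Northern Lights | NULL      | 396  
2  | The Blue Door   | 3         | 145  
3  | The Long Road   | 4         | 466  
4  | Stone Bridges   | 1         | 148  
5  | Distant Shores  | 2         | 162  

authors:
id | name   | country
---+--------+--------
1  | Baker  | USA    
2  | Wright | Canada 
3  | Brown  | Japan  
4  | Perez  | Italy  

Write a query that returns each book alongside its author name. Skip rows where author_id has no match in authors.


INNER JOIN keeps only books rows whose author_id matches an id in authors. Walk through each book:
  - book 1 (Northern Lights): author_id=NULL, no match -> dropped
  - book 2 (The Blue Door): author_id=3 -> matches Brown
  - book 3 (The Long Road): author_id=4 -> matches Perez
  - book 4 (Stone Bridges): author_id=1 -> matches Baker
  - book 5 (Distant Shores): author_id=2 -> matches Wright
So 1 of 5 rows is dropped.

SQL:
SELECT a.title, b.name AS author
FROM books a
INNER JOIN authors b ON a.author_id = b.id

Result:
title          | author
---------------+-------
The Blue Door  | Brown 
The Long Road  | Perez 
Stone Bridges  | Baker 
Distant Shores | Wright


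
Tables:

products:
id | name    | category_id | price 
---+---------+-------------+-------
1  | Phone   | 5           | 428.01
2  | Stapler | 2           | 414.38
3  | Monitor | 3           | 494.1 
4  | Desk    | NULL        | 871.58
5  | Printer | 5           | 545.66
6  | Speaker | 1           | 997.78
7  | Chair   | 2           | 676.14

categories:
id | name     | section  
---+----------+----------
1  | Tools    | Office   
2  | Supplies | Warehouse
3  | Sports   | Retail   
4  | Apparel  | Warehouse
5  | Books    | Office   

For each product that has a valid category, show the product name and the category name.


INNER JOIN keeps only products rows whose category_id matches an id in categories. Walk through each product:
  - product 1 (Phone): category_id=5 -> matches Books
  - product 2 (Stapler): category_id=2 -> matches Supplies
  - product 3 (Monitor): category_id=3 -> matches Sports
  - product 4 (Desk): category_id=NULL, no match -> dropped
  - product 5 (Printer): category_id=5 -> matches Books
  - product 6 (Speaker): category_id=1 -> matches Tools
  - product 7 (Chair): category_id=2 -> matches Supplies
So 1 of 7 rows is dropped.

SQL:
SELECT a.name, b.name AS category
FROM products a
INNER JOIN categories b ON a.category_id = b.id

Result:
name    | category
--------+---------
Phone   | Books   
Stapler | Supplies
Monitor | Sports  
Printer | Books   
Speaker | Tools   
Chair   | Supplies


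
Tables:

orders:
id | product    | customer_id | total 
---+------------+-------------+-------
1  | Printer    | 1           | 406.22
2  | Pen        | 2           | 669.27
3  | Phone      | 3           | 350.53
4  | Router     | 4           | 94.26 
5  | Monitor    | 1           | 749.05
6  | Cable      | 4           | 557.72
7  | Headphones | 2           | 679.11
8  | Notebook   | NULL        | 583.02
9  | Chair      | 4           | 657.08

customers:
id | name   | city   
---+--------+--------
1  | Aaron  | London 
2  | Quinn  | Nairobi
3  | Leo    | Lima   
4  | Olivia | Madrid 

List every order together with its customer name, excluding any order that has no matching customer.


INNER JOIN keeps only orders rows whose customer_id matches an id in customers. Walk through each order:
  - order 1 (Printer): customer_id=1 -> matches Aaron
  - order 2 (Pen): customer_id=2 -> matches Quinn
  - order 3 (Phone): customer_id=3 -> matches Leo
  - order 4 (Router): customer_id=4 -> matches Olivia
  - order 5 (Monitor): customer_id=1 -> matches Aaron
  - order 6 (Cable): customer_id=4 -> matches Olivia
  - order 7 (Headphones): customer_id=2 -> matches Quinn
  - order 8 (Notebook): customer_id=NULL, no match -> dropped
  - order 9 (Chair): customer_id=4 -> matches Olivia
So 1 of 9 rows is dropped.

SQL:
SELECT a.product, b.name AS customer
FROM orders a
INNER JOIN customers b ON a.customer_id = b.id

Result:
product    | customer
-----------+---------
Printer    | Aaron   
Pen        | Quinn   
Phone      | Leo     
Router     | Olivia  
Monitor    | Aaron   
Cable      | Olivia  
Headphones | Quinn   
Chair      | Olivia  


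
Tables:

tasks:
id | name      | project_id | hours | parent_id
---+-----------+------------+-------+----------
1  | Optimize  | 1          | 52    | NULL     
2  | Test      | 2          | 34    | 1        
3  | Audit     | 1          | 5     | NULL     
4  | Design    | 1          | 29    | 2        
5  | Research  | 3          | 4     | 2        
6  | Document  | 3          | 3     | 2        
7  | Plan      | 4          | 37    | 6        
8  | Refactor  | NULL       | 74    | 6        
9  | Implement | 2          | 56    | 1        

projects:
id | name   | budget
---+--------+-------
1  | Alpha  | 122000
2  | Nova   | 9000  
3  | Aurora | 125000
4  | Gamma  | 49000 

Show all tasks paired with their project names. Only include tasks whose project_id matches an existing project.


INNER JOIN keeps only tasks rows whose project_id matches an id in projects. Walk through each task:
  - task 1 (Optimize): project_id=1 -> matches Alpha
  - task 2 (Test): project_id=2 -> matches Nova
  - task 3 (Audit): project_id=1 -> matches Alpha
  - task 4 (Design): project_id=1 -> matches Alpha
  - task 5 (Research): project_id=3 -> matches Aurora
  - task 6 (Document): project_id=3 -> matches Aurora
  - task 7 (Plan): project_id=4 -> matches Gamma
  - task 8 (Refactor): project_id=NULL, no match -> dropped
  - task 9 (Implement): project_id=2 -> matches Nova
So 1 of 9 rows is dropped.

SQL:
SELECT a.name, b.name AS project
FROM tasks a
INNER JOIN projects b ON a.project_id = b.id

Result:
name      | project
----------+--------
Optimize  | Alpha  
Test      | Nova   
Audit     | Alpha  
Design    | Alpha  
Research  | Aurora 
Document  | Aurora 
Plan      | Gamma  
Implement | Nova   


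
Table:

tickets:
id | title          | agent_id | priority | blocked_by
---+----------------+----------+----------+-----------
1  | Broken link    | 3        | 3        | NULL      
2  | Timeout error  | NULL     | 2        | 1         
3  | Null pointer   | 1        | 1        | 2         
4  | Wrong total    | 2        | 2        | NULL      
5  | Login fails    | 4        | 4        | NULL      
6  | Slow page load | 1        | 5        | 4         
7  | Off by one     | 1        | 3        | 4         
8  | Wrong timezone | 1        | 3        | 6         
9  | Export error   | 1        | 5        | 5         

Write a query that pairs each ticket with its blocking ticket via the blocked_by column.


This is a self-join: tickets is joined to a second copy of itself, matching each row's blocked_by to another row's id. Use LEFT JOIN so rows with blocked_by=NULL are kept.
  - ticket 1 (Broken link): blocked_by=NULL -> NULL
  - ticket 2 (Timeout error): blocked_by=1 -> Broken link
  - ticket 3 (Null pointer): blocked_by=2 -> Timeout error
  - ticket 4 (Wrong total): blocked_by=NULL -> NULL
  - ticket 5 (Login fails): blocked_by=NULL -> NULL
  - ticket 6 (Slow page load): blocked_by=4 -> Wrong total
  - ticket 7 (Off by one): blocked_by=4 -> Wrong total
  - ticket 8 (Wrong timezone): blocked_by=6 -> Slow page load
  - ticket 9 (Export error): blocked_by=5 -> Login fails

SQL:
SELECT a.title AS item, b.title AS blocked_by
FROM tickets a
LEFT JOIN tickets b ON a.blocked_by = b.id

Result:
item           | blocked_by    
---------------+---------------
Broken link    | NULL          
Timeout error  | Broken link   
Null pointer   | Timeout error 
Wrong total    | NULL          
Login fails    | NULL          
Slow page load | Wrong total   
Off by one     | Wrong total   
Wrong timezone | Slow page load
Export error   | Login fails   


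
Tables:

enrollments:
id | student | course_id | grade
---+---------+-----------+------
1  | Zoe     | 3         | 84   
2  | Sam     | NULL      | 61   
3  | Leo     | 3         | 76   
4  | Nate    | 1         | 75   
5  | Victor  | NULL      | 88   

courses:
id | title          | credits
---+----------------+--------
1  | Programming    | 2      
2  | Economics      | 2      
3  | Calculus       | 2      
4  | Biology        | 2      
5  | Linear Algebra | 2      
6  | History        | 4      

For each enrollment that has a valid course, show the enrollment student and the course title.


INNER JOIN keeps only enrollments rows whose course_id matches an id in courses. Walk through each enrollment:
  - enrollment 1 (Zoe): course_id=3 -> matches Calculus
  - enrollment 2 (Sam): course_id=NULL, no match -> dropped
  - enrollment 3 (Leo): course_id=3 -> matches Calculus
  - enrollment 4 (Nate): course_id=1 -> matches Programming
  - enrollment 5 (Victor): course_id=NULL, no match -> dropped
So 2 of 5 rows are dropped.

SQL:
SELECT a.student, b.title AS course
FROM enrollments a
INNER JOIN courses b ON a.course_id = b.id

Result:
student | course     
--------+------------
Zoe     | Calculus   
Leo     | Calculus   
Nate    | Programming


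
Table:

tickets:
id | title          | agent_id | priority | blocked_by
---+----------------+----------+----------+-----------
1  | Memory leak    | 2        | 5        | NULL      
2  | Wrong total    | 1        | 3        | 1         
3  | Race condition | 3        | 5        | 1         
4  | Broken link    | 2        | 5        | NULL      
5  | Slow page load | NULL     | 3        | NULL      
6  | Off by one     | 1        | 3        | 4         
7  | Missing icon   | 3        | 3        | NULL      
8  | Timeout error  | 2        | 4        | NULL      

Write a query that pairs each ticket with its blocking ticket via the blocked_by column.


This is a self-join: tickets is joined to a second copy of itself, matching each row's blocked_by to another row's id. Use LEFT JOIN so rows with blocked_by=NULL are kept.
  - ticket 1 (Memory leak): blocked_by=NULL -> NULL
  - ticket 2 (Wrong total): blocked_by=1 -> Memory leak
  - ticket 3 (Race condition): blocked_by=1 -> Memory leak
  - ticket 4 (Broken link): blocked_by=NULL -> NULL
  - ticket 5 (Slow page load): blocked_by=NULL -> NULL
  - ticket 6 (Off by one): blocked_by=4 -> Broken link
  - ticket 7 (Missing icon): blocked_by=NULL -> NULL
  - ticket 8 (Timeout error): blocked_by=NULL -> NULL

SQL:
SELECT a.title AS item, b.title AS blocked_by
FROM tickets a
LEFT JOIN tickets b ON a.blocked_by = b.id

Result:
item           | blocked_by 
---------------+------------
Memory leak    | NULL       
Wrong total    | Memory leak
Race condition | Memory leak
Broken link    | NULL       
Slow page load | NULL       
Off by one     | Broken link
Missing icon   | NULL       
Timeout error  | NULL       


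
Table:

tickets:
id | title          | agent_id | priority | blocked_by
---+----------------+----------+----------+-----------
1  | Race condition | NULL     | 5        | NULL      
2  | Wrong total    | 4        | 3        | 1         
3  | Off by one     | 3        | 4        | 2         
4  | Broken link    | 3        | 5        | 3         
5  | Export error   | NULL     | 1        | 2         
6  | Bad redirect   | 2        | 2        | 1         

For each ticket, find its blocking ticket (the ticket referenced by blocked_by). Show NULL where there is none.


This is a self-join: tickets is joined to a second copy of itself, matching each row's blocked_by to another row's id. Use LEFT JOIN so rows with blocked_by=NULL are kept.
  - ticket 1 (Race condition): blocked_by=NULL -> NULL
  - ticket 2 (Wrong total): blocked_by=1 -> Race condition
  - ticket 3 (Off by one): blocked_by=2 -> Wrong total
  - ticket 4 (Broken link): blocked_by=3 -> Off by one
  - ticket 5 (Export error): blocked_by=2 -> Wrong total
  - ticket 6 (Bad redirect): blocked_by=1 -> Race condition

SQL:
SELECT a.title AS item, b.title AS blocked_by
FROM tickets a
LEFT JOIN tickets b ON a.blocked_by = b.id

Result:
item           | blocked_by    
---------------+---------------
Race condition | NULL          
Wrong total    | Race condition
Off by one     | Wrong total   
Broken link    | Off by one    
Export error   | Wrong total   
Bad redirect   | Race condition


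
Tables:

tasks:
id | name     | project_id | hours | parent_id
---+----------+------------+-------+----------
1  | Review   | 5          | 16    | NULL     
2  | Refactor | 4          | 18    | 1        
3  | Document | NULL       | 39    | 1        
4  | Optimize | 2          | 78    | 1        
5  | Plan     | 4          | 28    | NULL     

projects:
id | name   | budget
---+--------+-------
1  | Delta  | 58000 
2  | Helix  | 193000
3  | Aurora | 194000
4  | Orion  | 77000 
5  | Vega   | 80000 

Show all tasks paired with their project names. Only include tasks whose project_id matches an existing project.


INNER JOIN keeps only tasks rows whose project_id matches an id in projects. Walk through each task:
  - task 1 (Review): project_id=5 -> matches Vega
  - task 2 (Refactor): project_id=4 -> matches Orion
  - task 3 (Document): project_id=NULL, no match -> dropped
  - task 4 (Optimize): project_id=2 -> matches Helix
  - task 5 (Plan): project_id=4 -> matches Orion
So 1 of 5 rows is dropped.

SQL:
SELECT a.name, b.name AS project
FROM tasks a
INNER JOIN projects b ON a.project_id = b.id

Result:
name     | project
---------+--------
Review   | Vega   
Refactor | Orion  
Optimize | Helix  
Plan     | Orion  


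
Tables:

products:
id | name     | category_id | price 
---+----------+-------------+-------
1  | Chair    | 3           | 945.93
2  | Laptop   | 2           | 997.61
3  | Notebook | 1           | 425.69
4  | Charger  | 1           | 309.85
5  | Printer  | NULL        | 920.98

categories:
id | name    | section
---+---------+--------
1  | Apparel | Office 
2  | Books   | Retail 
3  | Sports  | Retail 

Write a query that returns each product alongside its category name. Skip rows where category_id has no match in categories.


INNER JOIN keeps only products rows whose category_id matches an id in categories. Walk through each product:
  - product 1 (Chair): category_id=3 -> matches Sports
  - product 2 (Laptop): category_id=2 -> matches Books
  - product 3 (Notebook): category_id=1 -> matches Apparel
  - product 4 (Charger): category_id=1 -> matches Apparel
  - product 5 (Printer): category_id=NULL, no match -> dropped
So 1 of 5 rows is dropped.

SQL:
SELECT a.name, b.name AS category
FROM products a
INNER JOIN categories b ON a.category_id = b.id

Result:
name     | category
---------+---------
Chair    | Sports  
Laptop   | Books   
Notebook | Apparel 
Charger  | Apparel 


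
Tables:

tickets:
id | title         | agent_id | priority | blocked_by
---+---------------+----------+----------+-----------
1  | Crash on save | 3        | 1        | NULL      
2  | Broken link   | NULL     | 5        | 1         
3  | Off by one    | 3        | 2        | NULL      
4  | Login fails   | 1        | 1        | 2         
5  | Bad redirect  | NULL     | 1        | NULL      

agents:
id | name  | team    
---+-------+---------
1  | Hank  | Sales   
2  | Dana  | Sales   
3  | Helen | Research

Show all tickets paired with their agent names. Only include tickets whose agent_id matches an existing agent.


INNER JOIN keeps only tickets rows whose agent_id matches an id in agents. Walk through each ticket:
  - ticket 1 (Crash on save): agent_id=3 -> matches Helen
  - ticket 2 (Broken link): agent_id=NULL, no match -> dropped
  - ticket 3 (Off by one): agent_id=3 -> matches Helen
  - ticket 4 (Login fails): agent_id=1 -> matches Hank
  - ticket 5 (Bad redirect): agent_id=NULL, no match -> dropped
So 2 of 5 rows are dropped.

SQL:
SELECT a.title, b.name AS agent
FROM tickets a
INNER JOIN agents b ON a.agent_id = b.id

Result:
title         | agent
--------------+------
Crash on save | Helen
Off by one    | Helen
Login fails   | Hank 


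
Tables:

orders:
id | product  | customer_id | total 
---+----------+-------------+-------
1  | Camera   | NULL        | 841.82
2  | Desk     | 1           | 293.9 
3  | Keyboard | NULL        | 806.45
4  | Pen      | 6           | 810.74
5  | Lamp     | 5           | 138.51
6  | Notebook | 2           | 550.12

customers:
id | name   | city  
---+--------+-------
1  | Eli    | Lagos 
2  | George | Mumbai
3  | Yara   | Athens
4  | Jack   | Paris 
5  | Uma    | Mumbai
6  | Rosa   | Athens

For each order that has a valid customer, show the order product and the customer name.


INNER JOIN keeps only orders rows whose customer_id matches an id in customers. Walk through each order:
  - order 1 (Camera): customer_id=NULL, no match -> dropped
  - order 2 (Desk): customer_id=1 -> matches Eli
  - order 3 (Keyboard): customer_id=NULL, no match -> dropped
  - order 4 (Pen): customer_id=6 -> matches Rosa
  - order 5 (Lamp): customer_id=5 -> matches Uma
  - order 6 (Notebook): customer_id=2 -> matches George
So 2 of 6 rows are dropped.

SQL:
SELECT a.product, b.name AS customer
FROM orders a
INNER JOIN customers b ON a.customer_id = b.id

Result:
product  | customer
---------+---------
Desk     | Eli     
Pen      | Rosa    
Lamp     | Uma     
Notebook | George  


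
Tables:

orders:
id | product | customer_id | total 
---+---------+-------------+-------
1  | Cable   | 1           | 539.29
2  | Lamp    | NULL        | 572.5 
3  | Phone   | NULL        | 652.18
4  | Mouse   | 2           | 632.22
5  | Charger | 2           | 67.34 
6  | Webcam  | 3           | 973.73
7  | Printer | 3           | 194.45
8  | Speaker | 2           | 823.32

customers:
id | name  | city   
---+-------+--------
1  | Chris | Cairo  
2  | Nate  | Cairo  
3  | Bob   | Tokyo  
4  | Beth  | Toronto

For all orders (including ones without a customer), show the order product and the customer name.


LEFT JOIN keeps every row from orders (the left table); where customer_id has no match in customers, the customer columns become NULL. Walk through each order:
  - order 1 (Cable): customer_id=1 -> matches Chris
  - order 2 (Lamp): customer_id=NULL, no match -> kept with NULL
  - order 3 (Phone): customer_id=NULL, no match -> kept with NULL
  - order 4 (Mouse): customer_id=2 -> matches Nate
  - order 5 (Charger): customer_id=2 -> matches Nate
  - order 6 (Webcam): customer_id=3 -> matches Bob
  - order 7 (Printer): customer_id=3 -> matches Bob
  - order 8 (Speaker): customer_id=2 -> matches Nate
All 8 rows appear; 2 have NULL customer.

SQL:
SELECT a.product, b.name AS customer
FROM orders a
LEFT JOIN customers b ON a.customer_id = b.id

Result:
product | customer
--------+---------
Cable   | Chris   
Lamp    | NULL    
Phone   | NULL    
Mouse   | Nate    
Charger | Nate    
Webcam  | Bob     
Printer | Bob     
Speaker | Nate    


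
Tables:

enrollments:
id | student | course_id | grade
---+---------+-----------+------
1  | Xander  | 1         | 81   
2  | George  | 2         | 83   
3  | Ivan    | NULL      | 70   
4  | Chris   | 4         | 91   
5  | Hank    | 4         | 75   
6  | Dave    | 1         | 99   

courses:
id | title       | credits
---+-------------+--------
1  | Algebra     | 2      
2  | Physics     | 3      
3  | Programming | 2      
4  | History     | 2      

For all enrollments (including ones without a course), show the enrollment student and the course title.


LEFT JOIN keeps every row from enrollments (the left table); where course_id has no match in courses, the course columns become NULL. Walk through each enrollment:
  - enrollment 1 (Xander): course_id=1 -> matches Algebra
  - enrollment 2 (George): course_id=2 -> matches Physics
  - enrollment 3 (Ivan): course_id=NULL, no match -> kept with NULL
  - enrollment 4 (Chris): course_id=4 -> matches History
  - enrollment 5 (Hank): course_id=4 -> matches History
  - enrollment 6 (Dave): course_id=1 -> matches Algebra
All 6 rows appear; 1 has NULL course.

SQL:
SELECT a.student, b.title AS course
FROM enrollments a
LEFT JOIN courses b ON a.course_id = b.id

Result:
student | course 
--------+--------
Xander  | Algebra
George  | Physics
Ivan    | NULL   
Chris   | History
Hank    | History
Dave    | Algebra


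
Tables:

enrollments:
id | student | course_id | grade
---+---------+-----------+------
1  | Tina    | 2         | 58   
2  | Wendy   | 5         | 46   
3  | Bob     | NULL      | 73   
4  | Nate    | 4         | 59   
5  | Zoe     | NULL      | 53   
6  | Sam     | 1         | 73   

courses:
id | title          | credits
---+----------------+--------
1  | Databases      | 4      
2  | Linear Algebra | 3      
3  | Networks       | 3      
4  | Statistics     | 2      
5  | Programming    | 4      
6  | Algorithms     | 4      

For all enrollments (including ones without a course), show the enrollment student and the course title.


LEFT JOIN keeps every row from enrollments (the left table); where course_id has no match in courses, the course columns become NULL. Walk through each enrollment:
  - enrollment 1 (Tina): course_id=2 -> matches Linear Algebra
  - enrollment 2 (Wendy): course_id=5 -> matches Programming
  - enrollment 3 (Bob): course_id=NULL, no match -> kept with NULL
  - enrollment 4 (Nate): course_id=4 -> matches Statistics
  - enrollment 5 (Zoe): course_id=NULL, no match -> kept with NULL
  - enrollment 6 (Sam): course_id=1 -> matches Databases
All 6 rows appear; 2 have NULL course.

SQL:
SELECT a.student, b.title AS course
FROM enrollments a
LEFT JOIN courses b ON a.course_id = b.id

Result:
student | course        
--------+---------------
Tina    | Linear Algebra
Wendy   | Programming   
Bob     | NULL          
Nate    | Statistics    
Zoe     | NULL          
Sam     | Databases     


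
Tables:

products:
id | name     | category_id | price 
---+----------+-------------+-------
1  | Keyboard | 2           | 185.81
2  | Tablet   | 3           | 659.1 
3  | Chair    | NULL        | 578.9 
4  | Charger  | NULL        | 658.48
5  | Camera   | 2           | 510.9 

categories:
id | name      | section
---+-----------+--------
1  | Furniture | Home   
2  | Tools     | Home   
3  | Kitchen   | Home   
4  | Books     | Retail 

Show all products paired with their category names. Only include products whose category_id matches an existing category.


INNER JOIN keeps only products rows whose category_id matches an id in categories. Walk through each product:
  - product 1 (Keyboard): category_id=2 -> matches Tools
  - product 2 (Tablet): category_id=3 -> matches Kitchen
  - product 3 (Chair): category_id=NULL, no match -> dropped
  - product 4 (Charger): category_id=NULL, no match -> dropped
  - product 5 (Camera): category_id=2 -> matches Tools
So 2 of 5 rows are dropped.

SQL:
SELECT a.name, b.name AS category
FROM products a
INNER JOIN categories b ON a.category_id = b.id

Result:
name     | category
---------+---------
Keyboard | Tools   
Tablet   | Kitchen 
Camera   | Tools   


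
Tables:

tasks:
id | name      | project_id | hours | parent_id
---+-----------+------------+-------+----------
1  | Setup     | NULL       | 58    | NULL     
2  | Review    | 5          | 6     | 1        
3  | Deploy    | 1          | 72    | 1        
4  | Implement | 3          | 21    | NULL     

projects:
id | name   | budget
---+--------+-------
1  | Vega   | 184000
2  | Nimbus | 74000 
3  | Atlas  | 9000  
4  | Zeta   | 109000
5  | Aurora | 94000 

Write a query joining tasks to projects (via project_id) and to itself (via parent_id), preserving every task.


Two LEFT JOINs from the same base table tasks: one to projects via project_id, one to tasks itself via parent_id. Both are LEFT so every task is preserved.
Match against projects:
  - task 1 (Setup): project_id=NULL, no match -> kept with NULL
  - task 2 (Review): project_id=5 -> matches Aurora
  - task 3 (Deploy): project_id=1 -> matches Vega
  - task 4 (Implement): project_id=3 -> matches Atlas
Match against tasks (self):
  - task 1 (Setup): parent_id=NULL -> NULL
  - task 2 (Review): parent_id=1 -> Setup
  - task 3 (Deploy): parent_id=1 -> Setup
  - task 4 (Implement): parent_id=NULL -> NULL

SQL:
SELECT a.name, b.name AS project, c.name AS parent
FROM tasks a
LEFT JOIN projects b ON a.project_id = b.id
LEFT JOIN tasks c ON a.parent_id = c.id

Result:
name      | project | parent
----------+---------+-------
Setup     | NULL    | NULL  
Review    | Aurora  | Setup 
Deploy    | Vega    | Setup 
Implement | Atlas   | NULL  
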